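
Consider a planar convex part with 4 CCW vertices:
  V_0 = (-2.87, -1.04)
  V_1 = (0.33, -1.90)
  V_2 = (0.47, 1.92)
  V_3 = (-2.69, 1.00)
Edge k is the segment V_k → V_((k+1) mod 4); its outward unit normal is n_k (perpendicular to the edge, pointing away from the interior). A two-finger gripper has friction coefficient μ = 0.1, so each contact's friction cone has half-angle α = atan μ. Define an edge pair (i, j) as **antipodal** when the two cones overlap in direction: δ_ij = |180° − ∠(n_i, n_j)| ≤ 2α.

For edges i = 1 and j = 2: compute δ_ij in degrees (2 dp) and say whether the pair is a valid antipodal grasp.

δ = 71.67°, invalid

α = atan 0.1 = 5.71°;  2α = 11.42°
edge 1: e_1 = (+0.14, +3.82);  n_1 = (+0.9993, -0.0366)
edge 2: e_2 = (-3.16, -0.92);  n_2 = (-0.2795, +0.9601)
∠(n_1, n_2) = 108.33°
δ = |180° − 108.33°| = 71.67°
71.67° > 2α = 11.42°  →  invalid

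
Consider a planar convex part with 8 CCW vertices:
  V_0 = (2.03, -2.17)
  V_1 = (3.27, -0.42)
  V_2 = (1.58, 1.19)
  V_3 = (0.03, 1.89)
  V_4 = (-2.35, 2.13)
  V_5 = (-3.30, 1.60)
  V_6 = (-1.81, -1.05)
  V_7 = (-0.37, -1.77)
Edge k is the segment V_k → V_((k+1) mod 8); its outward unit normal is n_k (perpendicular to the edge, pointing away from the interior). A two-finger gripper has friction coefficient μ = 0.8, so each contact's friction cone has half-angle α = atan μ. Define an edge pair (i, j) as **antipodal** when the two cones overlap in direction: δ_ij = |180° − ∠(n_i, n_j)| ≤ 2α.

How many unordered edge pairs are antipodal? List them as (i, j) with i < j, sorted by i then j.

α = atan 0.8 = 38.66°;  2α = 77.32°
n_0 = (+0.8159, -0.5781)
n_1 = (+0.6898, +0.7240)
n_2 = (+0.4116, +0.9114)
n_3 = (+0.1003, +0.9950)
n_4 = (-0.4872, +0.8733)
n_5 = (-0.8717, -0.4901)
n_6 = (-0.4472, -0.8944)
n_7 = (-0.1644, -0.9864)
  (0,1): δ = 98.29°  ·
  (0,2): δ = 78.98°  ·
  (0,3): δ = 60.44°  ✓
  (0,4): δ = 25.52°  ✓
  (0,5): δ = 64.67°  ✓
  (0,6): δ = 98.76°  ·
  (0,7): δ = 115.86°  ·
  (1,2): δ = 160.69°  ·
  (1,3): δ = 142.15°  ·
  (1,4): δ = 107.23°  ·
  (1,5): δ = 17.04°  ✓
  (1,6): δ = 17.05°  ✓
  (1,7): δ = 34.15°  ✓
  (2,3): δ = 161.45°  ·
  (2,4): δ = 126.54°  ·
  (2,5): δ = 36.35°  ✓
  (2,6): δ = 2.26°  ✓
  (2,7): δ = 14.84°  ✓
  (3,4): δ = 145.08°  ·
  (3,5): δ = 54.89°  ✓
  (3,6): δ = 20.81°  ✓
  (3,7): δ = 3.70°  ✓
  (4,5): δ = 89.81°  ·
  (4,6): δ = 55.72°  ✓
  (4,7): δ = 38.62°  ✓
  (5,6): δ = 145.91°  ·
  (5,7): δ = 128.81°  ·
  (6,7): δ = 162.90°  ·
antipodal pairs: 14

count = 14; pairs: (0,3), (0,4), (0,5), (1,5), (1,6), (1,7), (2,5), (2,6), (2,7), (3,5), (3,6), (3,7), (4,6), (4,7)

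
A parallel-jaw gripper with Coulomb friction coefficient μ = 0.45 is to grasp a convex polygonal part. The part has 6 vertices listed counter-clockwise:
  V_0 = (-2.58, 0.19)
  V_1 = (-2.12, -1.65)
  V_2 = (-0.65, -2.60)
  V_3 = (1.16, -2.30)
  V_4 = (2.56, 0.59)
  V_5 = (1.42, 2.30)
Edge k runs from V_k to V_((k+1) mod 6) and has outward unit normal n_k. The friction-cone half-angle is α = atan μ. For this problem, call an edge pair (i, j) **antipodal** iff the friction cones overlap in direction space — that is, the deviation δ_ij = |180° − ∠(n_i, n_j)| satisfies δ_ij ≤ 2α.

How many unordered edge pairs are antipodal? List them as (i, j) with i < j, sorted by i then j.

count = 5; pairs: (0,3), (0,4), (1,4), (2,5), (3,5)

α = atan 0.45 = 24.23°;  2α = 48.46°
n_0 = (-0.9701, -0.2425)
n_1 = (-0.5428, -0.8399)
n_2 = (+0.1635, -0.9865)
n_3 = (+0.9000, -0.4360)
n_4 = (+0.8321, +0.5547)
n_5 = (-0.4666, +0.8845)
  (0,1): δ = 136.91°  ·
  (0,2): δ = 94.63°  ·
  (0,3): δ = 39.88°  ✓
  (0,4): δ = 19.65°  ✓
  (0,5): δ = 103.78°  ·
  (1,2): δ = 137.72°  ·
  (1,3): δ = 82.97°  ·
  (1,4): δ = 23.44°  ✓
  (1,5): δ = 60.68°  ·
  (2,3): δ = 125.26°  ·
  (2,4): δ = 65.72°  ·
  (2,5): δ = 18.40°  ✓
  (3,4): δ = 120.46°  ·
  (3,5): δ = 36.34°  ✓
  (4,5): δ = 95.88°  ·
antipodal pairs: 5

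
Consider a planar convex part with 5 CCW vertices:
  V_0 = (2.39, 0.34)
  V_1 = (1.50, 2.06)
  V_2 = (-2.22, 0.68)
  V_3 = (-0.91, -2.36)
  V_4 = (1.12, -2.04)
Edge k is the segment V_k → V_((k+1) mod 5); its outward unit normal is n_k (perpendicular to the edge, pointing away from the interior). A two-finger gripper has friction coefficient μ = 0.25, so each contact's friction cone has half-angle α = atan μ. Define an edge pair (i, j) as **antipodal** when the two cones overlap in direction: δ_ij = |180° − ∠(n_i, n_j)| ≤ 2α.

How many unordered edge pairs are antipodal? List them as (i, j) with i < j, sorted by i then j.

count = 2; pairs: (0,2), (1,3)

α = atan 0.25 = 14.04°;  2α = 28.07°
n_0 = (+0.8881, +0.4596)
n_1 = (-0.3478, +0.9376)
n_2 = (-0.9184, -0.3957)
n_3 = (+0.1557, -0.9878)
n_4 = (+0.8823, -0.4708)
  (0,1): δ = 97.01°  ·
  (0,2): δ = 4.05°  ✓
  (0,3): δ = 71.60°  ·
  (0,4): δ = 124.56°  ·
  (1,2): δ = 87.04°  ·
  (1,3): δ = 11.40°  ✓
  (1,4): δ = 41.56°  ·
  (2,3): δ = 104.35°  ·
  (2,4): δ = 51.40°  ·
  (3,4): δ = 127.04°  ·
antipodal pairs: 2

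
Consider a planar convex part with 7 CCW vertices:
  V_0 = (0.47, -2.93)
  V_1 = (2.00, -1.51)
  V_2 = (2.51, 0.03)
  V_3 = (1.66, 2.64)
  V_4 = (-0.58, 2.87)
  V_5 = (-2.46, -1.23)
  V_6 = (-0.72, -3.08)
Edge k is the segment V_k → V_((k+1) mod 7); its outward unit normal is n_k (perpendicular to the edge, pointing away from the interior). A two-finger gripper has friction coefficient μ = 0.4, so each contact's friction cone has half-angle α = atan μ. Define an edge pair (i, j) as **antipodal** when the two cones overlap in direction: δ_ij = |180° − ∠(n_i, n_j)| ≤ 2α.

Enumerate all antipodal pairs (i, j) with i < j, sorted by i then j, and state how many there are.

count = 6; pairs: (0,4), (1,4), (2,4), (2,5), (3,5), (3,6)

α = atan 0.4 = 21.80°;  2α = 43.60°
n_0 = (+0.6803, -0.7330)
n_1 = (+0.9493, -0.3144)
n_2 = (+0.9508, +0.3097)
n_3 = (+0.1021, +0.9948)
n_4 = (-0.9090, +0.4168)
n_5 = (-0.7284, -0.6851)
n_6 = (+0.1251, -0.9921)
  (0,1): δ = 151.19°  ·
  (0,2): δ = 114.83°  ·
  (0,3): δ = 48.73°  ·
  (0,4): δ = 22.50°  ✓
  (0,5): δ = 90.38°  ·
  (0,6): δ = 144.32°  ·
  (1,2): δ = 143.64°  ·
  (1,3): δ = 77.54°  ·
  (1,4): δ = 6.31°  ✓
  (1,5): δ = 61.57°  ·
  (1,6): δ = 115.51°  ·
  (2,3): δ = 113.90°  ·
  (2,4): δ = 42.67°  ✓
  (2,5): δ = 25.21°  ✓
  (2,6): δ = 79.15°  ·
  (3,4): δ = 108.77°  ·
  (3,5): δ = 40.89°  ✓
  (3,6): δ = 13.05°  ✓
  (4,5): δ = 112.12°  ·
  (4,6): δ = 58.18°  ·
  (5,6): δ = 126.06°  ·
antipodal pairs: 6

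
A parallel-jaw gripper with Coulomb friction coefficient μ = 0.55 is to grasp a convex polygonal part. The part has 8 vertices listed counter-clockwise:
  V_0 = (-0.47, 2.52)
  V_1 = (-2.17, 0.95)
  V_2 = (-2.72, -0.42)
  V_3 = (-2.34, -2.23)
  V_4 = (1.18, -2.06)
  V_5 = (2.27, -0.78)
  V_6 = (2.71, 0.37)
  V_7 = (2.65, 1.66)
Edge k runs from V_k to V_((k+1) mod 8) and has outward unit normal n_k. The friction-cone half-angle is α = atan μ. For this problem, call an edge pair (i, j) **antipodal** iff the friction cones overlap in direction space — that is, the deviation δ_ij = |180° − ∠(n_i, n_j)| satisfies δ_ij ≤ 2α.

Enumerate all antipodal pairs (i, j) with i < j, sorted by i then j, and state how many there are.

α = atan 0.55 = 28.81°;  2α = 57.62°
n_0 = (-0.6785, +0.7346)
n_1 = (-0.9280, +0.3726)
n_2 = (-0.9787, -0.2055)
n_3 = (+0.0482, -0.9988)
n_4 = (+0.7614, -0.6483)
n_5 = (+0.9340, -0.3573)
n_6 = (+0.9989, +0.0465)
n_7 = (+0.2657, +0.9640)
  (0,1): δ = 154.60°  ·
  (0,2): δ = 120.87°  ·
  (0,3): δ = 39.96°  ✓
  (0,4): δ = 6.86°  ✓
  (0,5): δ = 26.34°  ✓
  (0,6): δ = 49.94°  ✓
  (0,7): δ = 121.87°  ·
  (1,2): δ = 146.27°  ·
  (1,3): δ = 65.36°  ·
  (1,4): δ = 18.54°  ✓
  (1,5): δ = 0.94°  ✓
  (1,6): δ = 24.54°  ✓
  (1,7): δ = 96.46°  ·
  (2,3): δ = 99.09°  ·
  (2,4): δ = 52.27°  ✓
  (2,5): δ = 32.79°  ✓
  (2,6): δ = 9.19°  ✓
  (2,7): δ = 62.73°  ·
  (3,4): δ = 133.18°  ·
  (3,5): δ = 113.70°  ·
  (3,6): δ = 90.10°  ·
  (3,7): δ = 18.18°  ✓
  (4,5): δ = 160.52°  ·
  (4,6): δ = 136.92°  ·
  (4,7): δ = 64.99°  ·
  (5,6): δ = 156.40°  ·
  (5,7): δ = 84.47°  ·
  (6,7): δ = 108.07°  ·
antipodal pairs: 11

count = 11; pairs: (0,3), (0,4), (0,5), (0,6), (1,4), (1,5), (1,6), (2,4), (2,5), (2,6), (3,7)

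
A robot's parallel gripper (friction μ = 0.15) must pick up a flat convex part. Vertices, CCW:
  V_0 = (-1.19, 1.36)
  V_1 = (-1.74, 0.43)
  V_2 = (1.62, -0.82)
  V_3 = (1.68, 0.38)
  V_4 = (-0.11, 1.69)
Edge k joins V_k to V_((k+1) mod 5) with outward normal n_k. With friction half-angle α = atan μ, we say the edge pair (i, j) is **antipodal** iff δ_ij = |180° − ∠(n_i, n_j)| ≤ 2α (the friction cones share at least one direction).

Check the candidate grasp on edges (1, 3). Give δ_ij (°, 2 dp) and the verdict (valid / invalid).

α = atan 0.15 = 8.53°;  2α = 17.06°
edge 1: e_1 = (+3.36, -1.25);  n_1 = (-0.3487, -0.9372)
edge 3: e_3 = (-1.79, +1.31);  n_3 = (+0.5906, +0.8070)
∠(n_1, n_3) = 164.21°
δ = |180° − 164.21°| = 15.79°
15.79° ≤ 2α = 17.06°  →  valid

δ = 15.79°, valid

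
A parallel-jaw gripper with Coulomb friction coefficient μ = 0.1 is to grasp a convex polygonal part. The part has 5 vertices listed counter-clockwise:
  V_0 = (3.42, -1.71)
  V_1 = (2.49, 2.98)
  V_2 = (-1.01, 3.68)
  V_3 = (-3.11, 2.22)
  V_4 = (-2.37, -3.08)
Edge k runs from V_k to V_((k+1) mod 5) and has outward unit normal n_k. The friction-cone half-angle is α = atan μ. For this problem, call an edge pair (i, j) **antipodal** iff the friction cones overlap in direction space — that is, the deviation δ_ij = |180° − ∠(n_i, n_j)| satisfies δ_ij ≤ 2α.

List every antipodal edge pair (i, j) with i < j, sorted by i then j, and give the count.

count = 1; pairs: (0,3)

α = atan 0.1 = 5.71°;  2α = 11.42°
n_0 = (+0.9809, +0.1945)
n_1 = (+0.1961, +0.9806)
n_2 = (-0.5708, +0.8211)
n_3 = (-0.9904, -0.1383)
n_4 = (+0.2303, -0.9731)
  (0,1): δ = 112.53°  ·
  (0,2): δ = 66.41°  ·
  (0,3): δ = 3.27°  ✓
  (0,4): δ = 92.10°  ·
  (1,2): δ = 133.88°  ·
  (1,3): δ = 70.74°  ·
  (1,4): δ = 24.62°  ·
  (2,3): δ = 116.86°  ·
  (2,4): δ = 21.50°  ·
  (3,4): δ = 84.64°  ·
antipodal pairs: 1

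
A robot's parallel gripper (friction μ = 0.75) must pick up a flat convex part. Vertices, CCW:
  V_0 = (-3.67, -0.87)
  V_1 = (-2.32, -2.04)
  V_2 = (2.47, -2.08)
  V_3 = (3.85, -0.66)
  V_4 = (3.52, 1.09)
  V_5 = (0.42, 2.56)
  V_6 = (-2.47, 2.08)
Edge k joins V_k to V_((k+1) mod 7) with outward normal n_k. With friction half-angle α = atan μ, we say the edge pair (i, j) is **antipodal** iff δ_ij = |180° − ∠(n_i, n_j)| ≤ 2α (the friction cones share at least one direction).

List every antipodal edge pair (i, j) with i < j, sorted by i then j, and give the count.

count = 10; pairs: (0,3), (0,4), (0,5), (1,4), (1,5), (1,6), (2,4), (2,5), (2,6), (3,6)

α = atan 0.75 = 36.87°;  2α = 73.74°
n_0 = (-0.6549, -0.7557)
n_1 = (-0.0084, -1.0000)
n_2 = (+0.7171, -0.6969)
n_3 = (+0.9827, +0.1853)
n_4 = (+0.4285, +0.9036)
n_5 = (-0.1638, +0.9865)
n_6 = (-0.9263, +0.3768)
  (0,1): δ = 139.56°  ·
  (0,2): δ = 93.27°  ·
  (0,3): δ = 38.41°  ✓
  (0,4): δ = 15.54°  ✓
  (0,5): δ = 50.34°  ✓
  (0,6): δ = 108.78°  ·
  (1,2): δ = 133.70°  ·
  (1,3): δ = 78.84°  ·
  (1,4): δ = 24.89°  ✓
  (1,5): δ = 9.91°  ✓
  (1,6): δ = 68.34°  ✓
  (2,3): δ = 125.14°  ·
  (2,4): δ = 71.19°  ✓
  (2,5): δ = 36.39°  ✓
  (2,6): δ = 22.05°  ✓
  (3,4): δ = 126.05°  ·
  (3,5): δ = 91.25°  ·
  (3,6): δ = 32.81°  ✓
  (4,5): δ = 145.20°  ·
  (4,6): δ = 86.77°  ·
  (5,6): δ = 121.57°  ·
antipodal pairs: 10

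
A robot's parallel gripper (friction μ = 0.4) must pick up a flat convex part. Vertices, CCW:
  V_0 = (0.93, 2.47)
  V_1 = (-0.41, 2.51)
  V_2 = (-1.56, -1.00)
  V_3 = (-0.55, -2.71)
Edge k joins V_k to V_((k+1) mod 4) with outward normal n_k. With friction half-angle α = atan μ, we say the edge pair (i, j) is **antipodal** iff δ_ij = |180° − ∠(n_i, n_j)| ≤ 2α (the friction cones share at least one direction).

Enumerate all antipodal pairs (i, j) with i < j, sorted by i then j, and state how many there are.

count = 1; pairs: (1,3)

α = atan 0.4 = 21.80°;  2α = 43.60°
n_0 = (+0.0298, +0.9996)
n_1 = (-0.9503, +0.3114)
n_2 = (-0.8610, -0.5086)
n_3 = (+0.9615, -0.2747)
  (0,1): δ = 106.43°  ·
  (0,2): δ = 57.72°  ·
  (0,3): δ = 75.76°  ·
  (1,2): δ = 131.29°  ·
  (1,3): δ = 2.20°  ✓
  (2,3): δ = 46.51°  ·
antipodal pairs: 1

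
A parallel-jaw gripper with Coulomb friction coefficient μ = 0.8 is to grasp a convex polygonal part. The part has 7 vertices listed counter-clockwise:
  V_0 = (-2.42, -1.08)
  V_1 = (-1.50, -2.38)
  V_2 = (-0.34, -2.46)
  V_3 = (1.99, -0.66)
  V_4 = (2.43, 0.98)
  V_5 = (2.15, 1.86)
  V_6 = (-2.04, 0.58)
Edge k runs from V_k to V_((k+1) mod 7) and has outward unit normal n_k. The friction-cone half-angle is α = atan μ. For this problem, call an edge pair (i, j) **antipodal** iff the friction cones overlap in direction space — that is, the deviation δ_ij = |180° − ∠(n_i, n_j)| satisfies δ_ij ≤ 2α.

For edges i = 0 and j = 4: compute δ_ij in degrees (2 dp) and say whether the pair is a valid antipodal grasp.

δ = 17.64°, valid

α = atan 0.8 = 38.66°;  2α = 77.32°
edge 0: e_0 = (+0.92, -1.30);  n_0 = (-0.8163, -0.5777)
edge 4: e_4 = (-0.28, +0.88);  n_4 = (+0.9529, +0.3032)
∠(n_0, n_4) = 162.36°
δ = |180° − 162.36°| = 17.64°
17.64° ≤ 2α = 77.32°  →  valid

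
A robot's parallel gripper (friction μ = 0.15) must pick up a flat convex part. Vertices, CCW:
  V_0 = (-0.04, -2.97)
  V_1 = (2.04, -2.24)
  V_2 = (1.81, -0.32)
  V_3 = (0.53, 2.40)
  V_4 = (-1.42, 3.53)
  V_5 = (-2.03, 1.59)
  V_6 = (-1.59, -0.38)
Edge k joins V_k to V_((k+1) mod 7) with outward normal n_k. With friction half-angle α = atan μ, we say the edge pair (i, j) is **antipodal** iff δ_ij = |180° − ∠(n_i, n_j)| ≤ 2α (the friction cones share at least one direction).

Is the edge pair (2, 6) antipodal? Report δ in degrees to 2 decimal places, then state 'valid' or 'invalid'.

δ = 5.70°, valid

α = atan 0.15 = 8.53°;  2α = 17.06°
edge 2: e_2 = (-1.28, +2.72);  n_2 = (+0.9048, +0.4258)
edge 6: e_6 = (+1.55, -2.59);  n_6 = (-0.8581, -0.5135)
∠(n_2, n_6) = 174.30°
δ = |180° − 174.30°| = 5.70°
5.70° ≤ 2α = 17.06°  →  valid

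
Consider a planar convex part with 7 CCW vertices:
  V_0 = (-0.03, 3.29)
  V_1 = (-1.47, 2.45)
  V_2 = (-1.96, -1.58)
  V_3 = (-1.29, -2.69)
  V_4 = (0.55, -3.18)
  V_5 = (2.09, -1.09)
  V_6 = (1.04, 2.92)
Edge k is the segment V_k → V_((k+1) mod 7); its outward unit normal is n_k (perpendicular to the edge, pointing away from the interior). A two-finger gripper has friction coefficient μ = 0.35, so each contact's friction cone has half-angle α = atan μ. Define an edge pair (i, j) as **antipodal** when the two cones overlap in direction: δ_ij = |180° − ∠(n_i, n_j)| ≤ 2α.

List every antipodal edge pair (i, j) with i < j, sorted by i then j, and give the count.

count = 5; pairs: (0,4), (1,4), (1,5), (2,5), (3,6)

α = atan 0.35 = 19.29°;  2α = 38.58°
n_0 = (-0.5039, +0.8638)
n_1 = (-0.9927, +0.1207)
n_2 = (-0.8561, -0.5168)
n_3 = (-0.2573, -0.9663)
n_4 = (+0.8051, -0.5932)
n_5 = (+0.9674, +0.2533)
n_6 = (+0.3268, +0.9451)
  (0,1): δ = 127.19°  ·
  (0,2): δ = 89.14°  ·
  (0,3): δ = 45.17°  ·
  (0,4): δ = 23.36°  ✓
  (0,5): δ = 74.42°  ·
  (0,6): δ = 130.67°  ·
  (1,2): δ = 141.95°  ·
  (1,3): δ = 97.98°  ·
  (1,4): δ = 29.45°  ✓
  (1,5): δ = 21.61°  ✓
  (1,6): δ = 77.86°  ·
  (2,3): δ = 136.03°  ·
  (2,4): δ = 67.50°  ·
  (2,5): δ = 16.44°  ✓
  (2,6): δ = 39.81°  ·
  (3,4): δ = 111.47°  ·
  (3,5): δ = 60.41°  ·
  (3,6): δ = 4.16°  ✓
  (4,5): δ = 128.94°  ·
  (4,6): δ = 72.69°  ·
  (5,6): δ = 123.75°  ·
antipodal pairs: 5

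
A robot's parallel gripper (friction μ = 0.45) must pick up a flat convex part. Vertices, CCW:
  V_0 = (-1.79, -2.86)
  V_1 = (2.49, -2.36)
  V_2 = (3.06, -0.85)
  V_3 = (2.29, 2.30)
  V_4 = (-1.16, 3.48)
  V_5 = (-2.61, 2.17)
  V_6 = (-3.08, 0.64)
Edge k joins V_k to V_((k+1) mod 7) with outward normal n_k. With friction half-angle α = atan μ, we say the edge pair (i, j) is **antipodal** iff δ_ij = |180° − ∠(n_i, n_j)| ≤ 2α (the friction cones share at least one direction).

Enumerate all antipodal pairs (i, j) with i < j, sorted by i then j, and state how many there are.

α = atan 0.45 = 24.23°;  2α = 48.46°
n_0 = (+0.1160, -0.9932)
n_1 = (+0.9356, -0.3532)
n_2 = (+0.9714, +0.2375)
n_3 = (+0.3236, +0.9462)
n_4 = (-0.6704, +0.7420)
n_5 = (-0.9559, +0.2936)
n_6 = (-0.9383, -0.3458)
  (0,1): δ = 117.34°  ·
  (0,2): δ = 82.93°  ·
  (0,3): δ = 25.55°  ✓
  (0,4): δ = 35.43°  ✓
  (0,5): δ = 66.26°  ·
  (0,6): δ = 103.57°  ·
  (1,2): δ = 145.58°  ·
  (1,3): δ = 88.20°  ·
  (1,4): δ = 27.22°  ✓
  (1,5): δ = 3.60°  ✓
  (1,6): δ = 40.91°  ✓
  (2,3): δ = 122.62°  ·
  (2,4): δ = 61.64°  ·
  (2,5): δ = 30.81°  ✓
  (2,6): δ = 6.50°  ✓
  (3,4): δ = 119.02°  ·
  (3,5): δ = 88.19°  ·
  (3,6): δ = 50.89°  ·
  (4,5): δ = 149.17°  ·
  (4,6): δ = 111.86°  ·
  (5,6): δ = 142.69°  ·
antipodal pairs: 7

count = 7; pairs: (0,3), (0,4), (1,4), (1,5), (1,6), (2,5), (2,6)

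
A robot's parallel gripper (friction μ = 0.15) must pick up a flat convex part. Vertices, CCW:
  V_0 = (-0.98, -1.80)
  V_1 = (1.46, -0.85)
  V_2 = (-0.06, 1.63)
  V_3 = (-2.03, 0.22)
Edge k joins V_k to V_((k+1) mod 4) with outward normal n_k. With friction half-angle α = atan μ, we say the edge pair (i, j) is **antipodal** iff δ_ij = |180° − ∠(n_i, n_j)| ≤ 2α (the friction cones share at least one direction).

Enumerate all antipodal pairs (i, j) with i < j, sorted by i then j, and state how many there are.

count = 2; pairs: (0,2), (1,3)

α = atan 0.15 = 8.53°;  2α = 17.06°
n_0 = (+0.3628, -0.9319)
n_1 = (+0.8526, +0.5226)
n_2 = (-0.5820, +0.8132)
n_3 = (-0.8873, -0.4612)
  (0,1): δ = 79.77°  ·
  (0,2): δ = 14.32°  ✓
  (0,3): δ = 96.19°  ·
  (1,2): δ = 85.91°  ·
  (1,3): δ = 4.04°  ✓
  (2,3): δ = 98.13°  ·
antipodal pairs: 2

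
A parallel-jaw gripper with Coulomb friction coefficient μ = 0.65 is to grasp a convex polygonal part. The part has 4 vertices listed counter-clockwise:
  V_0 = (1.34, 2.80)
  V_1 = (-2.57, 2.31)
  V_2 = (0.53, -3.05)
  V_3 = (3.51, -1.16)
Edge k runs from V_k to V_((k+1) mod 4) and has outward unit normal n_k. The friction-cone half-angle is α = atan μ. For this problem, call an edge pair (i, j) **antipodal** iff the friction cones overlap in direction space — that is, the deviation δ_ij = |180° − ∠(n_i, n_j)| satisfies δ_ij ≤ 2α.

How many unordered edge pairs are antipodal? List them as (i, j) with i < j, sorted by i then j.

α = atan 0.65 = 33.02°;  2α = 66.05°
n_0 = (-0.1243, +0.9922)
n_1 = (-0.8656, -0.5007)
n_2 = (+0.5356, -0.8445)
n_3 = (+0.8770, +0.4806)
  (0,1): δ = 67.10°  ·
  (0,2): δ = 25.24°  ✓
  (0,3): δ = 111.58°  ·
  (1,2): δ = 87.66°  ·
  (1,3): δ = 1.32°  ✓
  (2,3): δ = 93.66°  ·
antipodal pairs: 2

count = 2; pairs: (0,2), (1,3)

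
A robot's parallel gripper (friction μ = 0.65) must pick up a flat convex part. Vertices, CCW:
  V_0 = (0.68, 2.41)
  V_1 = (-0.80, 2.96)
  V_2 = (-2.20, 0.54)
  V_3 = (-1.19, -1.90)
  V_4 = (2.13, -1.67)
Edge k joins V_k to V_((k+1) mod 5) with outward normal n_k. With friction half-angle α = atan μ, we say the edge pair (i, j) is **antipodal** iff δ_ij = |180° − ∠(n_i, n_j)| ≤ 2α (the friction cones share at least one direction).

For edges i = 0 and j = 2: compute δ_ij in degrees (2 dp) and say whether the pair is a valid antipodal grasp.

α = atan 0.65 = 33.02°;  2α = 66.05°
edge 0: e_0 = (-1.48, +0.55);  n_0 = (+0.3483, +0.9374)
edge 2: e_2 = (+1.01, -2.44);  n_2 = (-0.9240, -0.3825)
∠(n_0, n_2) = 132.87°
δ = |180° − 132.87°| = 47.13°
47.13° ≤ 2α = 66.05°  →  valid

δ = 47.13°, valid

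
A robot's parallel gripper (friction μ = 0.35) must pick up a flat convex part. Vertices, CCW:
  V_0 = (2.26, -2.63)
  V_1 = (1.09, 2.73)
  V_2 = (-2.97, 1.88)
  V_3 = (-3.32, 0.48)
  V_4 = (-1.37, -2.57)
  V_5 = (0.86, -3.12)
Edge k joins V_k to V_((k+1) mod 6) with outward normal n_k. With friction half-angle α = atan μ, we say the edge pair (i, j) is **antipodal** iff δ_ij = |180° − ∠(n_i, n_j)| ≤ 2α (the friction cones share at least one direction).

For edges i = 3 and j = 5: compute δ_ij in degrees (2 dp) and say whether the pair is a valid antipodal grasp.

α = atan 0.35 = 19.29°;  2α = 38.58°
edge 3: e_3 = (+1.95, -3.05);  n_3 = (-0.8425, -0.5387)
edge 5: e_5 = (+1.40, +0.49);  n_5 = (+0.3304, -0.9439)
∠(n_3, n_5) = 76.70°
δ = |180° − 76.70°| = 103.30°
103.30° > 2α = 38.58°  →  invalid

δ = 103.30°, invalid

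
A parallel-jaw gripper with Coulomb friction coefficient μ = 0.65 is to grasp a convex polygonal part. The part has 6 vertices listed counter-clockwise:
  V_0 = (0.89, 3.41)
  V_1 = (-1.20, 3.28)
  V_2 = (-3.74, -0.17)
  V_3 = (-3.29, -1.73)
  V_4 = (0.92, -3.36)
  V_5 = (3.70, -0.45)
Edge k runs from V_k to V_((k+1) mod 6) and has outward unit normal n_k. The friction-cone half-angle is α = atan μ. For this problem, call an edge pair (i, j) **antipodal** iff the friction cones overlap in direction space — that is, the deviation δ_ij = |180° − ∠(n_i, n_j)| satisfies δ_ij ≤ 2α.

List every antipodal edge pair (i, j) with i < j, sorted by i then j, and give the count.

α = atan 0.65 = 33.02°;  2α = 66.05°
n_0 = (-0.0621, +0.9981)
n_1 = (-0.8053, +0.5929)
n_2 = (-0.9608, -0.2772)
n_3 = (-0.3611, -0.9325)
n_4 = (+0.7231, -0.6908)
n_5 = (+0.8085, +0.5885)
  (0,1): δ = 129.92°  ·
  (0,2): δ = 77.47°  ·
  (0,3): δ = 24.72°  ✓
  (0,4): δ = 42.75°  ✓
  (0,5): δ = 122.49°  ·
  (1,2): δ = 127.55°  ·
  (1,3): δ = 74.80°  ·
  (1,4): δ = 7.33°  ✓
  (1,5): δ = 72.42°  ·
  (2,3): δ = 127.26°  ·
  (2,4): δ = 59.78°  ✓
  (2,5): δ = 19.96°  ✓
  (3,4): δ = 112.53°  ·
  (3,5): δ = 32.78°  ✓
  (4,5): δ = 100.25°  ·
antipodal pairs: 6

count = 6; pairs: (0,3), (0,4), (1,4), (2,4), (2,5), (3,5)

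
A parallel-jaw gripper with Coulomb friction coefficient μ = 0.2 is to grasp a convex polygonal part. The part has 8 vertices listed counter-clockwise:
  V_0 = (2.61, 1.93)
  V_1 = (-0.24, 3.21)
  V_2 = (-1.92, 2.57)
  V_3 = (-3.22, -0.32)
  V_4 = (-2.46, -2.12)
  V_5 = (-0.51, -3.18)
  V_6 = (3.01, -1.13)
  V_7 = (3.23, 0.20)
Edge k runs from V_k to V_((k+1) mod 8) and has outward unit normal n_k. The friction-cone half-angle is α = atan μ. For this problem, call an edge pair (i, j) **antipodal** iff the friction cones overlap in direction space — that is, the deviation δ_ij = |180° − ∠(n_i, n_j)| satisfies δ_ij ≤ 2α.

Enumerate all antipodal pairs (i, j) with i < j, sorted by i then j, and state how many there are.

α = atan 0.2 = 11.31°;  2α = 22.62°
n_0 = (+0.4097, +0.9122)
n_1 = (-0.3560, +0.9345)
n_2 = (-0.9120, +0.4102)
n_3 = (-0.9212, -0.3890)
n_4 = (-0.4776, -0.8786)
n_5 = (+0.5033, -0.8641)
n_6 = (+0.9866, -0.1632)
n_7 = (+0.9414, +0.3374)
  (0,1): δ = 134.96°  ·
  (0,2): δ = 90.03°  ·
  (0,3): δ = 42.92°  ·
  (0,4): δ = 4.34°  ✓
  (0,5): δ = 54.40°  ·
  (0,6): δ = 104.79°  ·
  (0,7): δ = 133.90°  ·
  (1,2): δ = 135.07°  ·
  (1,3): δ = 87.96°  ·
  (1,4): δ = 49.38°  ·
  (1,5): δ = 9.36°  ✓
  (1,6): δ = 59.75°  ·
  (1,7): δ = 88.86°  ·
  (2,3): δ = 132.89°  ·
  (2,4): δ = 94.31°  ·
  (2,5): δ = 35.56°  ·
  (2,6): δ = 14.83°  ✓
  (2,7): δ = 43.94°  ·
  (3,4): δ = 141.42°  ·
  (3,5): δ = 82.67°  ·
  (3,6): δ = 32.28°  ·
  (3,7): δ = 3.17°  ✓
  (4,5): δ = 121.26°  ·
  (4,6): δ = 70.86°  ·
  (4,7): δ = 41.76°  ·
  (5,6): δ = 129.61°  ·
  (5,7): δ = 100.50°  ·
  (6,7): δ = 150.89°  ·
antipodal pairs: 4

count = 4; pairs: (0,4), (1,5), (2,6), (3,7)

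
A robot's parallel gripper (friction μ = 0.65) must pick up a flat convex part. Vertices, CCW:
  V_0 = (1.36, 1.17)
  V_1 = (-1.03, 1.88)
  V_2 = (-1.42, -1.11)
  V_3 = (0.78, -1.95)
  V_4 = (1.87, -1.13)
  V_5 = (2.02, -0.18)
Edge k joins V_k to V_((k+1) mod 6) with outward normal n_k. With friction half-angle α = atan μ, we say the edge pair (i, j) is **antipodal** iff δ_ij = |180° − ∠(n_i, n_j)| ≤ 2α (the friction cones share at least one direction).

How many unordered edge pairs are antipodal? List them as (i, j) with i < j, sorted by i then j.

count = 6; pairs: (0,2), (0,3), (1,3), (1,4), (1,5), (2,5)

α = atan 0.65 = 33.02°;  2α = 66.05°
n_0 = (+0.2848, +0.9586)
n_1 = (-0.9916, +0.1293)
n_2 = (-0.3567, -0.9342)
n_3 = (+0.6012, -0.7991)
n_4 = (+0.9878, -0.1560)
n_5 = (+0.8984, +0.4392)
  (0,1): δ = 80.89°  ·
  (0,2): δ = 4.35°  ✓
  (0,3): δ = 53.50°  ✓
  (0,4): δ = 97.57°  ·
  (0,5): δ = 132.60°  ·
  (1,2): δ = 103.47°  ·
  (1,3): δ = 45.61°  ✓
  (1,4): δ = 1.54°  ✓
  (1,5): δ = 33.48°  ✓
  (2,3): δ = 122.15°  ·
  (2,4): δ = 78.07°  ·
  (2,5): δ = 43.05°  ✓
  (3,4): δ = 135.93°  ·
  (3,5): δ = 100.90°  ·
  (4,5): δ = 144.97°  ·
antipodal pairs: 6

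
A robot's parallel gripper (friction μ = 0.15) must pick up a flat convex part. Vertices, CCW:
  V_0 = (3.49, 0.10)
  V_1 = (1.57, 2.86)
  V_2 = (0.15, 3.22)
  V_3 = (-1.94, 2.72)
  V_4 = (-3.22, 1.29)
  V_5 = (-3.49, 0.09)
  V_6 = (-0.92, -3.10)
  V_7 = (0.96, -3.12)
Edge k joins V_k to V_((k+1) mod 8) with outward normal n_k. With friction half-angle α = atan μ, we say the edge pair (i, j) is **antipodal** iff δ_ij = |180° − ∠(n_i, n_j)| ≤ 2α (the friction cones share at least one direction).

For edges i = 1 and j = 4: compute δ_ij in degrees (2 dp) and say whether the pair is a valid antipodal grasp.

δ = 88.45°, invalid

α = atan 0.15 = 8.53°;  2α = 17.06°
edge 1: e_1 = (-1.42, +0.36);  n_1 = (+0.2457, +0.9693)
edge 4: e_4 = (-0.27, -1.20);  n_4 = (-0.9756, +0.2195)
∠(n_1, n_4) = 91.55°
δ = |180° − 91.55°| = 88.45°
88.45° > 2α = 17.06°  →  invalid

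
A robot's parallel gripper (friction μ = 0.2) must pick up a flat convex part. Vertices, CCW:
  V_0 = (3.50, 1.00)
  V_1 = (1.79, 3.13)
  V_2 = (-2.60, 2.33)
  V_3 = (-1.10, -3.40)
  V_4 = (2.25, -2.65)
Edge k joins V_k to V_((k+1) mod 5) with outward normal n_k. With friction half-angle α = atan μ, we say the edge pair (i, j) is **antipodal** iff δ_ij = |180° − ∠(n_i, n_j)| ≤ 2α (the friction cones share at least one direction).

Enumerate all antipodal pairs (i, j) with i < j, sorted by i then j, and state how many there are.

count = 1; pairs: (1,3)

α = atan 0.2 = 11.31°;  2α = 22.62°
n_0 = (+0.7798, +0.6260)
n_1 = (-0.1793, +0.9838)
n_2 = (-0.9674, -0.2532)
n_3 = (+0.2185, -0.9758)
n_4 = (+0.9461, -0.3240)
  (0,1): δ = 118.43°  ·
  (0,2): δ = 24.09°  ·
  (0,3): δ = 63.86°  ·
  (0,4): δ = 122.34°  ·
  (1,2): δ = 85.66°  ·
  (1,3): δ = 2.29°  ✓
  (1,4): δ = 60.77°  ·
  (2,3): δ = 92.05°  ·
  (2,4): δ = 33.57°  ·
  (3,4): δ = 121.52°  ·
antipodal pairs: 1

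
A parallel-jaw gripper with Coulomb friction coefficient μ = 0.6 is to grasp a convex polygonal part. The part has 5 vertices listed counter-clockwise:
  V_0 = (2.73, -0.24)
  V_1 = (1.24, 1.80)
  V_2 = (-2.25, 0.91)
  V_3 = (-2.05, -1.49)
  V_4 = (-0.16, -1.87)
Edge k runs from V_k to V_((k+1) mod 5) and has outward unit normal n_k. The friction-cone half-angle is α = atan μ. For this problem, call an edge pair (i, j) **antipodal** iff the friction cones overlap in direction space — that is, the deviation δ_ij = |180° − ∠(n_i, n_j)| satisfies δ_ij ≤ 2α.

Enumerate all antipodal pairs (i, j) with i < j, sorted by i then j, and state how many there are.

α = atan 0.6 = 30.96°;  2α = 61.93°
n_0 = (+0.8075, +0.5898)
n_1 = (-0.2471, +0.9690)
n_2 = (-0.9965, -0.0830)
n_3 = (-0.1971, -0.9804)
n_4 = (+0.4913, -0.8710)
  (0,1): δ = 111.84°  ·
  (0,2): δ = 31.38°  ✓
  (0,3): δ = 42.49°  ✓
  (0,4): δ = 83.28°  ·
  (1,2): δ = 99.54°  ·
  (1,3): δ = 25.67°  ✓
  (1,4): δ = 15.12°  ✓
  (2,3): δ = 106.13°  ·
  (2,4): δ = 65.34°  ·
  (3,4): δ = 139.21°  ·
antipodal pairs: 4

count = 4; pairs: (0,2), (0,3), (1,3), (1,4)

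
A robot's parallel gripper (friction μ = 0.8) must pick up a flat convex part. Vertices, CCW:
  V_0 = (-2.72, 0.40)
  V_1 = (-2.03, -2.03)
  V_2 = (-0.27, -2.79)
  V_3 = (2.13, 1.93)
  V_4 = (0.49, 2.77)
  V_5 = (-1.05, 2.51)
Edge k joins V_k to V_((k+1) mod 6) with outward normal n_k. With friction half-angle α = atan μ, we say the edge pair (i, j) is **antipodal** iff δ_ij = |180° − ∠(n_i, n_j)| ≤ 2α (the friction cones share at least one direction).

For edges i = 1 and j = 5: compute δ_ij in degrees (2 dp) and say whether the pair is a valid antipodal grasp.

δ = 75.00°, valid

α = atan 0.8 = 38.66°;  2α = 77.32°
edge 1: e_1 = (+1.76, -0.76);  n_1 = (-0.3964, -0.9181)
edge 5: e_5 = (-1.67, -2.11);  n_5 = (-0.7841, +0.6206)
∠(n_1, n_5) = 105.00°
δ = |180° − 105.00°| = 75.00°
75.00° ≤ 2α = 77.32°  →  valid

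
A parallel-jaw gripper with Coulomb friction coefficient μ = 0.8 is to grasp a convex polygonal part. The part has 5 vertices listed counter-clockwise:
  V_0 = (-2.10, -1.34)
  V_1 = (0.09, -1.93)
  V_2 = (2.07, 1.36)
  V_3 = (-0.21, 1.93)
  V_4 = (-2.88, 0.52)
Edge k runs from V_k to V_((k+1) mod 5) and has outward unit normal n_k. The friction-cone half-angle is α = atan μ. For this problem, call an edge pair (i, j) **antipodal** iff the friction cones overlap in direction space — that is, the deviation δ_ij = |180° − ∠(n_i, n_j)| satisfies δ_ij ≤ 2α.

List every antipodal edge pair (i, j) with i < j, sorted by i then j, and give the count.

α = atan 0.8 = 38.66°;  2α = 77.32°
n_0 = (-0.2601, -0.9656)
n_1 = (+0.8568, -0.5156)
n_2 = (+0.2425, +0.9701)
n_3 = (-0.4670, +0.8843)
n_4 = (-0.9222, -0.3867)
  (0,1): δ = 105.96°  ·
  (0,2): δ = 1.04°  ✓
  (0,3): δ = 42.92°  ✓
  (0,4): δ = 127.83°  ·
  (1,2): δ = 73.00°  ✓
  (1,3): δ = 31.12°  ✓
  (1,4): δ = 53.79°  ✓
  (2,3): δ = 138.13°  ·
  (2,4): δ = 53.21°  ✓
  (3,4): δ = 95.09°  ·
antipodal pairs: 6

count = 6; pairs: (0,2), (0,3), (1,2), (1,3), (1,4), (2,4)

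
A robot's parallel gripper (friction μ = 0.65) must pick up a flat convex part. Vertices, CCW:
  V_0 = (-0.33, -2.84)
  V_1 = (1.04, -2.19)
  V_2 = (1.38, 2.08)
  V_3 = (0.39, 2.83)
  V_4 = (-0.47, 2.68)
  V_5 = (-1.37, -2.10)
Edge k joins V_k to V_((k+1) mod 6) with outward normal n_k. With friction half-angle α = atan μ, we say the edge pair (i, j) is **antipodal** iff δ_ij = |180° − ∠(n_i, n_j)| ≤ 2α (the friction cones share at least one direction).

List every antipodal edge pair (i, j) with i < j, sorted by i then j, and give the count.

α = atan 0.65 = 33.02°;  2α = 66.05°
n_0 = (+0.4287, -0.9035)
n_1 = (+0.9968, -0.0794)
n_2 = (+0.6039, +0.7971)
n_3 = (-0.1718, +0.9851)
n_4 = (-0.9827, +0.1850)
n_5 = (-0.5798, -0.8148)
  (0,1): δ = 119.93°  ·
  (0,2): δ = 62.53°  ✓
  (0,3): δ = 15.49°  ✓
  (0,4): δ = 53.95°  ✓
  (0,5): δ = 119.18°  ·
  (1,2): δ = 122.59°  ·
  (1,3): δ = 75.55°  ·
  (1,4): δ = 6.11°  ✓
  (1,5): δ = 59.12°  ✓
  (2,3): δ = 132.96°  ·
  (2,4): δ = 63.52°  ✓
  (2,5): δ = 1.71°  ✓
  (3,4): δ = 110.56°  ·
  (3,5): δ = 45.33°  ✓
  (4,5): δ = 114.77°  ·
antipodal pairs: 8

count = 8; pairs: (0,2), (0,3), (0,4), (1,4), (1,5), (2,4), (2,5), (3,5)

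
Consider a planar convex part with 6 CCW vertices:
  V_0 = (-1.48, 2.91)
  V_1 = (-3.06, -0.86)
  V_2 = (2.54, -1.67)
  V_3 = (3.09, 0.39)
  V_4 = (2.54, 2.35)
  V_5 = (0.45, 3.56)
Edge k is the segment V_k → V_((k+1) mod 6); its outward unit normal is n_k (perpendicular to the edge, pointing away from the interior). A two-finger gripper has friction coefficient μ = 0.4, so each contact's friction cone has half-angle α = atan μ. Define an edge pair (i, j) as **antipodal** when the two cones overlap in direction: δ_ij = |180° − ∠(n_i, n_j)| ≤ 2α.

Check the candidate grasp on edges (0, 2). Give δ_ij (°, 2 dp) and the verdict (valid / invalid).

δ = 7.79°, valid

α = atan 0.4 = 21.80°;  2α = 43.60°
edge 0: e_0 = (-1.58, -3.77);  n_0 = (-0.9223, +0.3865)
edge 2: e_2 = (+0.55, +2.06);  n_2 = (+0.9662, -0.2580)
∠(n_0, n_2) = 172.21°
δ = |180° − 172.21°| = 7.79°
7.79° ≤ 2α = 43.60°  →  valid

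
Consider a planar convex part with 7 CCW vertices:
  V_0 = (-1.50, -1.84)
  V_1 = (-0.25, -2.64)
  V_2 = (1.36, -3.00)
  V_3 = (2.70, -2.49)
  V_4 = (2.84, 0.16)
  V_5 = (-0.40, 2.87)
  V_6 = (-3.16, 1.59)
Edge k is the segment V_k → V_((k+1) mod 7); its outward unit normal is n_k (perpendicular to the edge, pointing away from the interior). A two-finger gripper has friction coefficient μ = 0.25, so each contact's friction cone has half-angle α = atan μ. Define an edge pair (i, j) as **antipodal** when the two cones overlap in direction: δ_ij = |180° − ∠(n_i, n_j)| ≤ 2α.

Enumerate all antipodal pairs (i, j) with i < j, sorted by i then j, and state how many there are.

α = atan 0.25 = 14.04°;  2α = 28.07°
n_0 = (-0.5391, -0.8423)
n_1 = (-0.2182, -0.9759)
n_2 = (+0.3557, -0.9346)
n_3 = (+0.9986, -0.0528)
n_4 = (+0.6416, +0.7671)
n_5 = (-0.4207, +0.9072)
n_6 = (-0.9001, -0.4356)
  (0,1): δ = 159.98°  ·
  (0,2): δ = 126.54°  ·
  (0,3): δ = 60.40°  ·
  (0,4): δ = 7.29°  ✓
  (0,5): δ = 57.50°  ·
  (0,6): δ = 148.44°  ·
  (1,2): δ = 146.56°  ·
  (1,3): δ = 80.42°  ·
  (1,4): δ = 27.31°  ✓
  (1,5): δ = 37.48°  ·
  (1,6): δ = 128.43°  ·
  (2,3): δ = 113.86°  ·
  (2,4): δ = 60.75°  ·
  (2,5): δ = 4.04°  ✓
  (2,6): δ = 94.99°  ·
  (3,4): δ = 126.89°  ·
  (3,5): δ = 62.10°  ·
  (3,6): δ = 28.85°  ·
  (4,5): δ = 115.21°  ·
  (4,6): δ = 24.26°  ✓
  (5,6): δ = 89.06°  ·
antipodal pairs: 4

count = 4; pairs: (0,4), (1,4), (2,5), (4,6)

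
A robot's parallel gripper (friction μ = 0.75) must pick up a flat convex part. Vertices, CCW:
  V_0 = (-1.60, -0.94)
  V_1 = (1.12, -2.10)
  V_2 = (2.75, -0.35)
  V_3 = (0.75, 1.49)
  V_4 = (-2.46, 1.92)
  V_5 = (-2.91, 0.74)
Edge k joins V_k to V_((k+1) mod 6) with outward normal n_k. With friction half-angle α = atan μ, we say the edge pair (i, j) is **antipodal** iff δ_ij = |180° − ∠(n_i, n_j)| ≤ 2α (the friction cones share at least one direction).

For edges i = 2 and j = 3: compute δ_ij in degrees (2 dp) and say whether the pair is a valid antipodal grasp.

α = atan 0.75 = 36.87°;  2α = 73.74°
edge 2: e_2 = (-2.00, +1.84);  n_2 = (+0.6771, +0.7359)
edge 3: e_3 = (-3.21, +0.43);  n_3 = (+0.1328, +0.9911)
∠(n_2, n_3) = 34.98°
δ = |180° − 34.98°| = 145.02°
145.02° > 2α = 73.74°  →  invalid

δ = 145.02°, invalid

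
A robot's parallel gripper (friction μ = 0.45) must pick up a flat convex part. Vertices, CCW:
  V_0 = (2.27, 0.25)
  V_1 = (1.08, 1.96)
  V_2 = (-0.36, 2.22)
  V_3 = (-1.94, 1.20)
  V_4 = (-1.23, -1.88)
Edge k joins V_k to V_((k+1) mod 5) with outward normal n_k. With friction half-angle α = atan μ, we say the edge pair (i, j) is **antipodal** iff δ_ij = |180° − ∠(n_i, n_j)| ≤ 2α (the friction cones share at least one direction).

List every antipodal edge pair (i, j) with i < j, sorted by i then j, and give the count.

α = atan 0.45 = 24.23°;  2α = 48.46°
n_0 = (+0.8208, +0.5712)
n_1 = (+0.1777, +0.9841)
n_2 = (-0.5424, +0.8401)
n_3 = (-0.9744, -0.2246)
n_4 = (+0.5199, -0.8542)
  (0,1): δ = 135.07°  ·
  (0,2): δ = 91.99°  ·
  (0,3): δ = 21.85°  ✓
  (0,4): δ = 86.49°  ·
  (1,2): δ = 136.92°  ·
  (1,3): δ = 66.78°  ·
  (1,4): δ = 41.56°  ✓
  (2,3): δ = 109.86°  ·
  (2,4): δ = 1.52°  ✓
  (3,4): δ = 71.66°  ·
antipodal pairs: 3

count = 3; pairs: (0,3), (1,4), (2,4)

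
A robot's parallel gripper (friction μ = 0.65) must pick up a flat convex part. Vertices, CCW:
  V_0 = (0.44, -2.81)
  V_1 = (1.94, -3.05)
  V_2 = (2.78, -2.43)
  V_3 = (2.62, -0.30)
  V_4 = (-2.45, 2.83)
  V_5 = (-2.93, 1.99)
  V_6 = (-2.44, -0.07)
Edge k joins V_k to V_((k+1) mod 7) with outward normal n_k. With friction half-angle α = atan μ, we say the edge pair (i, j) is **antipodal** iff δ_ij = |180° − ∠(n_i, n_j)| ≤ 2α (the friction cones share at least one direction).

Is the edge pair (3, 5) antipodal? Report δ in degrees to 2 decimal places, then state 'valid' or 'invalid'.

δ = 44.93°, valid

α = atan 0.65 = 33.02°;  2α = 66.05°
edge 3: e_3 = (-5.07, +3.13);  n_3 = (+0.5253, +0.8509)
edge 5: e_5 = (+0.49, -2.06);  n_5 = (-0.9729, -0.2314)
∠(n_3, n_5) = 135.07°
δ = |180° − 135.07°| = 44.93°
44.93° ≤ 2α = 66.05°  →  valid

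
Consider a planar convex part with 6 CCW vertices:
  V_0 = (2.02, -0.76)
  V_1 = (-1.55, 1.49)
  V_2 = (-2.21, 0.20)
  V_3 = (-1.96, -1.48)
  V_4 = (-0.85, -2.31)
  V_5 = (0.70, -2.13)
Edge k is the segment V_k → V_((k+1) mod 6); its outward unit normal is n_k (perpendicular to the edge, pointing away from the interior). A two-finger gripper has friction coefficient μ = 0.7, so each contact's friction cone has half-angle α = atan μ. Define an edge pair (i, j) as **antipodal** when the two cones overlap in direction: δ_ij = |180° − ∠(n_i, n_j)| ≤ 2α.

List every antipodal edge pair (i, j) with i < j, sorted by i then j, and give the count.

α = atan 0.7 = 34.99°;  2α = 69.98°
n_0 = (+0.5332, +0.8460)
n_1 = (-0.8902, +0.4555)
n_2 = (-0.9891, -0.1472)
n_3 = (-0.5988, -0.8009)
n_4 = (+0.1154, -0.9933)
n_5 = (+0.7201, -0.6938)
  (0,1): δ = 84.87°  ·
  (0,2): δ = 49.31°  ✓
  (0,3): δ = 4.57°  ✓
  (0,4): δ = 38.85°  ✓
  (0,5): δ = 78.29°  ·
  (1,2): δ = 144.44°  ·
  (1,3): δ = 99.69°  ·
  (1,4): δ = 56.28°  ✓
  (1,5): δ = 16.84°  ✓
  (2,3): δ = 135.25°  ·
  (2,4): δ = 91.84°  ·
  (2,5): δ = 52.40°  ✓
  (3,4): δ = 136.59°  ·
  (3,5): δ = 97.15°  ·
  (4,5): δ = 140.56°  ·
antipodal pairs: 6

count = 6; pairs: (0,2), (0,3), (0,4), (1,4), (1,5), (2,5)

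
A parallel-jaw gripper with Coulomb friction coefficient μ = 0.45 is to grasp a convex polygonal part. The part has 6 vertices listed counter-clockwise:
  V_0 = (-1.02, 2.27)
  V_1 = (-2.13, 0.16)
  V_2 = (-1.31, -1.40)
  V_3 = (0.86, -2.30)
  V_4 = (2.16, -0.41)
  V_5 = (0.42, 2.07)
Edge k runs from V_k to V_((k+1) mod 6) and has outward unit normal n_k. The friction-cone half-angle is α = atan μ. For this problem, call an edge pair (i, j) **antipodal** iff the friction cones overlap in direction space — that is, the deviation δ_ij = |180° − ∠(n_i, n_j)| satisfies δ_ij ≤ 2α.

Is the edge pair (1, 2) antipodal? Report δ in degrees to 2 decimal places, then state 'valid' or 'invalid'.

α = atan 0.45 = 24.23°;  2α = 48.46°
edge 1: e_1 = (+0.82, -1.56);  n_1 = (-0.8852, -0.4653)
edge 2: e_2 = (+2.17, -0.90);  n_2 = (-0.3831, -0.9237)
∠(n_1, n_2) = 39.75°
δ = |180° − 39.75°| = 140.25°
140.25° > 2α = 48.46°  →  invalid

δ = 140.25°, invalid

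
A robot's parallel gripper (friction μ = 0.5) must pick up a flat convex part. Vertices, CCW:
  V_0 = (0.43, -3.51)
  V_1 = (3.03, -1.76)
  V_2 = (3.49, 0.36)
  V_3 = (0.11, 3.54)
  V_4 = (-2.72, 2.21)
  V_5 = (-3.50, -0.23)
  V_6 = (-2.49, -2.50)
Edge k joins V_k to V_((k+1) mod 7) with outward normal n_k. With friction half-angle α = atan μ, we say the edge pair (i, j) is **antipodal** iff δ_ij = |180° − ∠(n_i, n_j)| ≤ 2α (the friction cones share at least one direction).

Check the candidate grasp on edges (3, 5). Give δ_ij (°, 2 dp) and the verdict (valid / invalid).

α = atan 0.5 = 26.57°;  2α = 53.13°
edge 3: e_3 = (-2.83, -1.33);  n_3 = (-0.4253, +0.9050)
edge 5: e_5 = (+1.01, -2.27);  n_5 = (-0.9136, -0.4065)
∠(n_3, n_5) = 88.81°
δ = |180° − 88.81°| = 91.19°
91.19° > 2α = 53.13°  →  invalid

δ = 91.19°, invalid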